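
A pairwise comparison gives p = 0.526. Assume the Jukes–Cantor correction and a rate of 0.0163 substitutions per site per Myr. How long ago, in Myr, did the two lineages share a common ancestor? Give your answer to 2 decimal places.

27.80

d = −(3/4) ln(1 − 4p/3) = −0.75 ln(1 − 0.701333) = −0.75 ln(0.298667)
  = −0.75 × (-1.208426) = 0.906320 substitutions/site.
Under a molecular clock d = 2μt, so t = d/(2μ) = 0.906320 / (2 × 0.0163) = 27.80 Myr.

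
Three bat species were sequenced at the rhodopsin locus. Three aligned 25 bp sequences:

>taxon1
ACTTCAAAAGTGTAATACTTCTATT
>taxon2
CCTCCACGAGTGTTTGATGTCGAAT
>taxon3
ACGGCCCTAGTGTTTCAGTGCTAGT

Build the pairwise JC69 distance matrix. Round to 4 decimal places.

taxon1–taxon2: 11/25 sites differ → p = 0.44, d = −0.75 ln(1 − 0.586667) = 0.662626 ≈ 0.6626.
taxon1–taxon3: 11/25 sites differ → p = 0.44, d = −0.75 ln(1 − 0.586667) = 0.662626 ≈ 0.6626.
taxon2–taxon3: 11/25 sites differ → p = 0.44, d = −0.75 ln(1 − 0.586667) = 0.662626 ≈ 0.6626.

d(taxon1,taxon2) = 0.6626, d(taxon1,taxon3) = 0.6626, d(taxon2,taxon3) = 0.6626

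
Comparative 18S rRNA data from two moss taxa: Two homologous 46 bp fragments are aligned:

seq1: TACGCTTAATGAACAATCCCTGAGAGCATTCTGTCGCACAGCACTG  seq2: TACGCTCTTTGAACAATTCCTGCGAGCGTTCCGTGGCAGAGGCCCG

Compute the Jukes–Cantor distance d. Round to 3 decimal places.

0.321

The sequences differ at 12 of 46 sites, so p = 12/46 ≈ 0.26087.
d = −(3/4) ln(1 − 4p/3) = −0.75 ln(1 − 0.347827) = −0.75 ln(0.652173)
  = −0.75 × (-0.427445) = 0.320584 substitutions/site.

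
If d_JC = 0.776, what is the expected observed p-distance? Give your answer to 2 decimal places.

0.48

p = (3/4)(1 − e^(−4d/3)) = 0.75 × (1 − e^(-1.034667)) = 0.75 × (1 − 0.355345) = 0.483491.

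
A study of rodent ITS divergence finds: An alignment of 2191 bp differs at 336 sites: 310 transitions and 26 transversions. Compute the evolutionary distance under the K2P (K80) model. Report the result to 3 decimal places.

0.181

P = 310/2191 ≈ 0.141488 and Q = 26/2191 ≈ 0.011867.
Under the Kimura two-parameter model, d = −½ ln(1 − 2P − Q) − ¼ ln(1 − 2Q).
1 − 2P − Q = 0.705157, giving −½ ln(0.705157) = 0.174667.
1 − 2Q = 0.976266, giving −¼ ln(0.976266) = 0.006005.
d = 0.174667 + 0.006005 = 0.180672.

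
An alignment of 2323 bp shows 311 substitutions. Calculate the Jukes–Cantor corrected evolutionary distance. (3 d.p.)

0.147

p = 311/2323 ≈ 0.133879.
d = −(3/4) ln(1 − 4p/3) = −0.75 ln(1 − 0.178505) = −0.75 ln(0.821495)
  = −0.75 × (-0.196629) = 0.147472 substitutions/site.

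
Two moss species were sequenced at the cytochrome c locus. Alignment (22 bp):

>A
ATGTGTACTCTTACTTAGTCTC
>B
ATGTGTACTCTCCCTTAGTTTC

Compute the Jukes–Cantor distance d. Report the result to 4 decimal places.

0.1505

The sequences differ at 3 of 22 sites (12, 13, 20), so p = 3/22 ≈ 0.136364.
d = −(3/4) ln(1 − 4p/3) = −0.75 ln(1 − 0.181819) = −0.75 ln(0.818181)
  = −0.75 × (-0.200672) = 0.150504 substitutions/site.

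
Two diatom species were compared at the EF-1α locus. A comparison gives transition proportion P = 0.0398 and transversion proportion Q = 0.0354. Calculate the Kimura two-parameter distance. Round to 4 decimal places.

0.0794

Under the Kimura two-parameter model, d = −½ ln(1 − 2P − Q) − ¼ ln(1 − 2Q).
1 − 2P − Q = 0.885, giving −½ ln(0.885) = 0.061084.
1 − 2Q = 0.9292, giving −¼ ln(0.9292) = 0.018358.
d = 0.061084 + 0.018358 = 0.079442.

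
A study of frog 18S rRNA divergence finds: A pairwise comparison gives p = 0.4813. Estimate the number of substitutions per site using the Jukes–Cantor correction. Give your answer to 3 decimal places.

0.770

d = −(3/4) ln(1 − 4p/3) = −0.75 ln(1 − 0.641733) = −0.75 ln(0.358267)
  = −0.75 × (-1.026477) = 0.769858 substitutions/site.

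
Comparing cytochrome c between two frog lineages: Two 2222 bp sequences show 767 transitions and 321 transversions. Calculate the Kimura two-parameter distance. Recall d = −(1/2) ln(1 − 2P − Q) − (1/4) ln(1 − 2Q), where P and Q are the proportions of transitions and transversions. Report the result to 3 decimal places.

P = 767/2222 ≈ 0.345185 and Q = 321/2222 ≈ 0.144464.
Under the Kimura two-parameter model, d = −½ ln(1 − 2P − Q) − ¼ ln(1 − 2Q).
1 − 2P − Q = 0.165166, giving −½ ln(0.165166) = 0.900402.
1 − 2Q = 0.711072, giving −¼ ln(0.711072) = 0.085245.
d = 0.900402 + 0.085245 = 0.985647.

0.986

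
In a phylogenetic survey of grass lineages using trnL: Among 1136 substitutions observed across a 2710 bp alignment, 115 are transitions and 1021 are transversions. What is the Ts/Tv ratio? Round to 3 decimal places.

0.113

R = 115/1021 = 0.112634… ≈ 0.113 (to 3 d.p.).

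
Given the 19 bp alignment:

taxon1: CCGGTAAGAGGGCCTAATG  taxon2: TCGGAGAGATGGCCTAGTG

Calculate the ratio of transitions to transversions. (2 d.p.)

Transitions are A↔G and C↔T; transversions are all other mismatches.
Transitions: 3. Transversions: 2.
R = 3/2 = 1.50.

1.50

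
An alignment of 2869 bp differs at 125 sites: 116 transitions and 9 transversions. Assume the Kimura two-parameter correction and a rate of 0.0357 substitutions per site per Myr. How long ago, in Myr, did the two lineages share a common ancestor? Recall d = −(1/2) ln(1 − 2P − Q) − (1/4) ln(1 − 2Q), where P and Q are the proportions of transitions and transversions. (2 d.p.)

0.64

P = 116/2869 ≈ 0.040432 and Q = 9/2869 ≈ 0.003137.
Under the Kimura two-parameter model, d = −½ ln(1 − 2P − Q) − ¼ ln(1 − 2Q).
1 − 2P − Q = 0.915999, giving −½ ln(0.915999) = 0.043870.
1 − 2Q = 0.993726, giving −¼ ln(0.993726) = 0.001573.
d = 0.043870 + 0.001573 = 0.045443.
Under a molecular clock d = 2μt, so t = d/(2μ) = 0.045443 / (2 × 0.0357) = 0.64 Myr.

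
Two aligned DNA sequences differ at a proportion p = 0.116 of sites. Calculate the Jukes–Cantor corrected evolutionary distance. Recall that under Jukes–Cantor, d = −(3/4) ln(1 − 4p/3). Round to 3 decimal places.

d = −(3/4) ln(1 − 4p/3) = −0.75 ln(1 − 0.154667) = −0.75 ln(0.845333)
  = −0.75 × (-0.168025) = 0.126019 substitutions/site.

0.126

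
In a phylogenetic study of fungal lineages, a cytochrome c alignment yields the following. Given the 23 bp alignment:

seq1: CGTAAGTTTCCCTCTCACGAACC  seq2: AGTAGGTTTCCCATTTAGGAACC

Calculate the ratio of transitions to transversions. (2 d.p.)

Transitions are A↔G and C↔T; transversions are all other mismatches.
Transitions: 3. Transversions: 3.
R = 3/3 = 1.00.

1.00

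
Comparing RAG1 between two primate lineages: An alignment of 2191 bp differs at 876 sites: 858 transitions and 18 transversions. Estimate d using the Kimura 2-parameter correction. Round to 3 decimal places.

P = 858/2191 ≈ 0.391602 and Q = 18/2191 ≈ 0.008215.
Under the Kimura two-parameter model, d = −½ ln(1 − 2P − Q) − ¼ ln(1 − 2Q).
1 − 2P − Q = 0.208581, giving −½ ln(0.208581) = 0.783714.
1 − 2Q = 0.98357, giving −¼ ln(0.98357) = 0.004142.
d = 0.783714 + 0.004142 = 0.787856.

0.788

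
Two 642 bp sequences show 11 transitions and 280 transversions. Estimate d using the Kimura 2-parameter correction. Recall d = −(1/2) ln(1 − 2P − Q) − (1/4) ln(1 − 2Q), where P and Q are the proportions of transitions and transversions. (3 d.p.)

P = 11/642 ≈ 0.017134 and Q = 280/642 ≈ 0.436137.
Under the Kimura two-parameter model, d = −½ ln(1 − 2P − Q) − ¼ ln(1 − 2Q).
1 − 2P − Q = 0.529595, giving −½ ln(0.529595) = 0.317821.
1 − 2Q = 0.127726, giving −¼ ln(0.127726) = 0.514467.
d = 0.317821 + 0.514467 = 0.832288.

0.832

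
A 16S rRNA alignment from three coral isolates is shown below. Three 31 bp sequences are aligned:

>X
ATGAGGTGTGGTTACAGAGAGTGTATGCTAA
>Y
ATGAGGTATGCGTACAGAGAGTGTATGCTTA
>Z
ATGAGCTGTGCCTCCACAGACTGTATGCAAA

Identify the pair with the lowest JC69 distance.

X–Y: 4/31 differ, p = 0.129, d = 0.142.
X–Z: 7/31 differ, p = 0.226, d = 0.269.
Y–Z: 8/31 differ, p = 0.258, d = 0.316.
The smallest distance is between X and Y.

X and Y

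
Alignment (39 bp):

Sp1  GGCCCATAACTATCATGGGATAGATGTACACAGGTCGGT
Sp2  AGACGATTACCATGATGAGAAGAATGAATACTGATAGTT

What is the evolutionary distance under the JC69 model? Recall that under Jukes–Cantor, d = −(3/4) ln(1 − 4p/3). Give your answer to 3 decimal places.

The sequences differ at 16 of 39 sites, so p = 16/39 ≈ 0.410256.
d = −(3/4) ln(1 − 4p/3) = −0.75 ln(1 − 0.547008) = −0.75 ln(0.452992)
  = −0.75 × (-0.791881) = 0.593911 substitutions/site.

0.594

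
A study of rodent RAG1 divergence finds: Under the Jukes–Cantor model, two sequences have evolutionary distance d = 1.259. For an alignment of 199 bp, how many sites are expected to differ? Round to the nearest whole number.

121

Invert JC69: p = (3/4)(1 − e^(−4d/3)) = 0.75 × (1 − e^(-1.678667)) = 0.75 × (1 − 0.186623) = 0.610033.
Expected differing sites = pL ≈ 0.610033 × 199 = 121.396567 ≈ 121.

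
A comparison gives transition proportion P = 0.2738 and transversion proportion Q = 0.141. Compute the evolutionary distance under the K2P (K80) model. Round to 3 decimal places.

Under the Kimura two-parameter model, d = −½ ln(1 − 2P − Q) − ¼ ln(1 − 2Q).
1 − 2P − Q = 0.3114, giving −½ ln(0.3114) = 0.583339.
1 − 2Q = 0.718, giving −¼ ln(0.718) = 0.082821.
d = 0.583339 + 0.082821 = 0.666160.

0.666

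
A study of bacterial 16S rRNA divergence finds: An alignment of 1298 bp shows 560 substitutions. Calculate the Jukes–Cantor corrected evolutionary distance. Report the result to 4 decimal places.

0.6422

p = 560/1298 ≈ 0.431433.
d = −(3/4) ln(1 − 4p/3) = −0.75 ln(1 − 0.575244) = −0.75 ln(0.424756)
  = −0.75 × (-0.856240) = 0.642180 substitutions/site.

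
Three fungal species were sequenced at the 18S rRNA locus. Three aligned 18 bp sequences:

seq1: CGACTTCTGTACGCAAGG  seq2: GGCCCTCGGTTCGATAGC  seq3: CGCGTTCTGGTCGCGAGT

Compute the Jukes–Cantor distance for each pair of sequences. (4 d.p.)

seq1–seq2: 8/18 sites differ → p ≈ 0.444444, d = −0.75 ln(1 − 0.592592) = 0.673455 ≈ 0.6735.
seq1–seq3: 6/18 sites differ → p ≈ 0.333333, d = −0.75 ln(1 − 0.444444) = 0.440839 ≈ 0.4408.
seq2–seq3: 8/18 sites differ → p ≈ 0.444444, d = −0.75 ln(1 − 0.592592) = 0.673455 ≈ 0.6735.

d(seq1,seq2) = 0.6735, d(seq1,seq3) = 0.4408, d(seq2,seq3) = 0.6735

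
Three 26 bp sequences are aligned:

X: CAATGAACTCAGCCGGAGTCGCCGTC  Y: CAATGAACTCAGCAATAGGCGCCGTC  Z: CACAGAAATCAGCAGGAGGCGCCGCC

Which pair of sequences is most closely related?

X–Y: 4/26 differ, p = 0.154, d = 0.172.
X–Z: 6/26 differ, p = 0.231, d = 0.276.
Y–Z: 6/26 differ, p = 0.231, d = 0.276.
The smallest distance is between X and Y.

X and Y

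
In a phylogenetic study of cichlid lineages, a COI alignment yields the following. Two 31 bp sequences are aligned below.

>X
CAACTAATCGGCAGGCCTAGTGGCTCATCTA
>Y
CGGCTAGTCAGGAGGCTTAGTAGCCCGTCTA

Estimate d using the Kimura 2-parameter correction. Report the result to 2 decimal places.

Of 31 sites, 8 differences are transitions and 1 are transversions, so P = 8/31 ≈ 0.258065 and Q = 1/31 ≈ 0.032258.
Under the Kimura two-parameter model, d = −½ ln(1 − 2P − Q) − ¼ ln(1 − 2Q).
1 − 2P − Q = 0.451612, giving −½ ln(0.451612) = 0.397466.
1 − 2Q = 0.935484, giving −¼ ln(0.935484) = 0.016673.
d = 0.397466 + 0.016673 = 0.414139.

0.41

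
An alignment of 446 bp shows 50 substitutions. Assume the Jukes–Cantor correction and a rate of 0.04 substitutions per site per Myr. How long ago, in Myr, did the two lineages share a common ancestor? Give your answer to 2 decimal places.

1.52

p = 50/446 ≈ 0.112108.
d = −(3/4) ln(1 − 4p/3) = −0.75 ln(1 − 0.149477) = −0.75 ln(0.850523)
  = −0.75 × (-0.161904) = 0.121428 substitutions/site.
Under a molecular clock d = 2μt, so t = d/(2μ) = 0.121428 / (2 × 0.04) = 1.52 Myr.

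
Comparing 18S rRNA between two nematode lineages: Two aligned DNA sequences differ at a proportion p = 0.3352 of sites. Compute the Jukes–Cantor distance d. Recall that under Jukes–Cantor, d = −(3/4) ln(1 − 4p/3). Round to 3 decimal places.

0.444

d = −(3/4) ln(1 − 4p/3) = −0.75 ln(1 − 0.446933) = −0.75 ln(0.553067)
  = −0.75 × (-0.592276) = 0.444207 substitutions/site.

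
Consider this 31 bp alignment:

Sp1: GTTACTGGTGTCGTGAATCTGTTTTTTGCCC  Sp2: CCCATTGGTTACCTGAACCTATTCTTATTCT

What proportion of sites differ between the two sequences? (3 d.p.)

0.452

The sequences differ at 14 of 31 positions.
p = 14/31 = 0.451612… ≈ 0.452 (to 3 d.p.).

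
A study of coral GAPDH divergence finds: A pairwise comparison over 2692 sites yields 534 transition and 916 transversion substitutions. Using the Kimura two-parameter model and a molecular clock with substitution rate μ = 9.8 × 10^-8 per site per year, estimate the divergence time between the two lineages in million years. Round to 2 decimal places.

4.86

P = 534/2692 ≈ 0.198366 and Q = 916/2692 ≈ 0.340267.
Under the Kimura two-parameter model, d = −½ ln(1 − 2P − Q) − ¼ ln(1 − 2Q).
1 − 2P − Q = 0.263001, giving −½ ln(0.263001) = 0.667799.
1 − 2Q = 0.319466, giving −¼ ln(0.319466) = 0.285276.
d = 0.667799 + 0.285276 = 0.953075.
Under a molecular clock d = 2μt, so t = d/(2μ) = 0.953075 / (2 × 9.8 × 10^-8) = 4.86 million years.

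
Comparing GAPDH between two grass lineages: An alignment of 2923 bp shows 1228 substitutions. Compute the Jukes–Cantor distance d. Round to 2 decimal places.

p = 1228/2923 ≈ 0.420116.
d = −(3/4) ln(1 − 4p/3) = −0.75 ln(1 − 0.560155) = −0.75 ln(0.439845)
  = −0.75 × (-0.821333) = 0.616000 substitutions/site.

0.62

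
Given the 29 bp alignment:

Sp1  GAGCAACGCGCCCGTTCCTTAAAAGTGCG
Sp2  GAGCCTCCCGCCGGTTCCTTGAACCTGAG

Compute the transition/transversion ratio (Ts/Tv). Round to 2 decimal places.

Transitions are A↔G and C↔T; transversions are all other mismatches.
Transitions: 1. Transversions: 7.
R = 1/7 = 0.142857… ≈ 0.14 (to 2 d.p.).

0.14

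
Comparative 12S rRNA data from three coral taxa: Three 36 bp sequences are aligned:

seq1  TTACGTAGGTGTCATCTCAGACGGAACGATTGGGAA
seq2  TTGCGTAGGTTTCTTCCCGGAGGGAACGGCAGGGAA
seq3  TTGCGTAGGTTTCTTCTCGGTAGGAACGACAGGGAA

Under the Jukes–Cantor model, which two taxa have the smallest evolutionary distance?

seq2 and seq3

seq1–seq2: 9/36 differ, p = 0.250, d = 0.304.
seq1–seq3: 8/36 differ, p = 0.222, d = 0.264.
seq2–seq3: 4/36 differ, p = 0.111, d = 0.120.
The smallest distance is between seq2 and seq3.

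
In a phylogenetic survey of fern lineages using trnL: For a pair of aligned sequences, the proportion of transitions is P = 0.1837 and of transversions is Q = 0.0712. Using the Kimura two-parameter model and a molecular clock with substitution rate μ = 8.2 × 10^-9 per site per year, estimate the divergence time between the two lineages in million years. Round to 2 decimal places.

19.94

Under the Kimura two-parameter model, d = −½ ln(1 − 2P − Q) − ¼ ln(1 − 2Q).
1 − 2P − Q = 0.5614, giving −½ ln(0.5614) = 0.288661.
1 − 2Q = 0.8576, giving −¼ ln(0.8576) = 0.038404.
d = 0.288661 + 0.038404 = 0.327065.
Under a molecular clock d = 2μt, so t = d/(2μ) = 0.327065 / (2 × 8.2 × 10^-9) = 19.94 million years.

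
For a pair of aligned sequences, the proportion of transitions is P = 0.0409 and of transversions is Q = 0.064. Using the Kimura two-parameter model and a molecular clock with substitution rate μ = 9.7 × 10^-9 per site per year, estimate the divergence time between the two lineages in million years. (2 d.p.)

5.83

Under the Kimura two-parameter model, d = −½ ln(1 − 2P − Q) − ¼ ln(1 − 2Q).
1 − 2P − Q = 0.8542, giving −½ ln(0.8542) = 0.078795.
1 − 2Q = 0.872, giving −¼ ln(0.872) = 0.034241.
d = 0.078795 + 0.034241 = 0.113036.
Under a molecular clock d = 2μt, so t = d/(2μ) = 0.113036 / (2 × 9.7 × 10^-9) = 5.83 million years.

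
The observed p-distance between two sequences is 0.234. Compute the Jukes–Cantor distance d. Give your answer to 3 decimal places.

d = −(3/4) ln(1 − 4p/3) = −0.75 ln(1 − 0.312) = −0.75 ln(0.688)
  = −0.75 × (-0.373966) = 0.280475 substitutions/site.

0.280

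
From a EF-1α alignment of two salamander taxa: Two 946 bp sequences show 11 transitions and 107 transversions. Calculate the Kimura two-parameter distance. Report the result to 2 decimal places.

0.14

P = 11/946 ≈ 0.011628 and Q = 107/946 ≈ 0.113108.
Under the Kimura two-parameter model, d = −½ ln(1 − 2P − Q) − ¼ ln(1 − 2Q).
1 − 2P − Q = 0.863636, giving −½ ln(0.863636) = 0.073302.
1 − 2Q = 0.773784, giving −¼ ln(0.773784) = 0.064116.
d = 0.073302 + 0.064116 = 0.137418.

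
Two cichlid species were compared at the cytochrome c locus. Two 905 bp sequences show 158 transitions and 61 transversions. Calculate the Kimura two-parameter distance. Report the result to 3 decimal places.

P = 158/905 ≈ 0.174586 and Q = 61/905 ≈ 0.067403.
Under the Kimura two-parameter model, d = −½ ln(1 − 2P − Q) − ¼ ln(1 − 2Q).
1 − 2P − Q = 0.583425, giving −½ ln(0.583425) = 0.269420.
1 − 2Q = 0.865194, giving −¼ ln(0.865194) = 0.036200.
d = 0.269420 + 0.036200 = 0.305620.

0.306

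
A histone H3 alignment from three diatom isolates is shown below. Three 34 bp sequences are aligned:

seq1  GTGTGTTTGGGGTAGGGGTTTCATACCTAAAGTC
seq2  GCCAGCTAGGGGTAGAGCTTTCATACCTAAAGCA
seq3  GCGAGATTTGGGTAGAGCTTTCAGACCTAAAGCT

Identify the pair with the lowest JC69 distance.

seq1–seq2: 9/34 differ, p = 0.265, d = 0.326.
seq1–seq3: 9/34 differ, p = 0.265, d = 0.326.
seq2–seq3: 6/34 differ, p = 0.176, d = 0.201.
The smallest distance is between seq2 and seq3.

seq2 and seq3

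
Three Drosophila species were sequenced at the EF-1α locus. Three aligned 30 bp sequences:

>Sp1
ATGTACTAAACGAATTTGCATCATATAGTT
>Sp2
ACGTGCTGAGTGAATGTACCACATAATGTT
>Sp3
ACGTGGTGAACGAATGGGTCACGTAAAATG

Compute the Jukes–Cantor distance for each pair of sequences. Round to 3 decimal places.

Sp1–Sp2: 11/30 sites differ → p ≈ 0.366667, d = −0.75 ln(1 − 0.488889) = 0.503376 ≈ 0.503.
Sp1–Sp3: 13/30 sites differ → p ≈ 0.433333, d = −0.75 ln(1 − 0.577777) = 0.646666 ≈ 0.647.
Sp2–Sp3: 10/30 sites differ → p ≈ 0.333333, d = −0.75 ln(1 − 0.444444) = 0.440839 ≈ 0.441.

d(Sp1,Sp2) = 0.503, d(Sp1,Sp3) = 0.647, d(Sp2,Sp3) = 0.441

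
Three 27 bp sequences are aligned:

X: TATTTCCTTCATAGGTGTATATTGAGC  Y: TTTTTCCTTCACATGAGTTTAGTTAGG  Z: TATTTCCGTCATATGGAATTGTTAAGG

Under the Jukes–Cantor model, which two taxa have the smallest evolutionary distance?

X–Y: 8/27 differ, p = 0.296, d = 0.377.
X–Z: 9/27 differ, p = 0.333, d = 0.441.
Y–Z: 9/27 differ, p = 0.333, d = 0.441.
The smallest distance is between X and Y.

X and Y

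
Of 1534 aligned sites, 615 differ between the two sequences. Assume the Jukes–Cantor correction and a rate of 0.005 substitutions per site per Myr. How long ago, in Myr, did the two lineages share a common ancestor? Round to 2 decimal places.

p = 615/1534 ≈ 0.400913.
d = −(3/4) ln(1 − 4p/3) = −0.75 ln(1 − 0.534551) = −0.75 ln(0.465449)
  = −0.75 × (-0.764753) = 0.573565 substitutions/site.
Under a molecular clock d = 2μt, so t = d/(2μ) = 0.573565 / (2 × 0.005) = 57.36 Myr.

57.36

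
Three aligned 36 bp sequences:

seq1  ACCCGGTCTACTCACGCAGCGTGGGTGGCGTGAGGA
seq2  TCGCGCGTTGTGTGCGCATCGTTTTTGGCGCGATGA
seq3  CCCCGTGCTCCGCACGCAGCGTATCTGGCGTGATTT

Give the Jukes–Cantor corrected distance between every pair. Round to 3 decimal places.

d(seq1,seq2) = 0.673, d(seq1,seq3) = 0.392, d(seq2,seq3) = 0.548

seq1–seq2: 16/36 sites differ → p ≈ 0.444444, d = −0.75 ln(1 − 0.592592) = 0.673455 ≈ 0.673.
seq1–seq3: 11/36 sites differ → p ≈ 0.305556, d = −0.75 ln(1 − 0.407408) = 0.392437 ≈ 0.392.
seq2–seq3: 14/36 sites differ → p ≈ 0.388889, d = −0.75 ln(1 − 0.518519) = 0.548166 ≈ 0.548.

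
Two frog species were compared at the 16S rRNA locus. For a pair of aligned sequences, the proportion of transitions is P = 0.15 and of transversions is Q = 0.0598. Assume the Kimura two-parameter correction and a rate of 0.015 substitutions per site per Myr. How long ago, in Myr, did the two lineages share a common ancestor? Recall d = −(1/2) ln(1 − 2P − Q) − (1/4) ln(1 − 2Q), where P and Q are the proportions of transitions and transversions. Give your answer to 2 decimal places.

8.49

Under the Kimura two-parameter model, d = −½ ln(1 − 2P − Q) − ¼ ln(1 − 2Q).
1 − 2P − Q = 0.6402, giving −½ ln(0.6402) = 0.222987.
1 − 2Q = 0.8804, giving −¼ ln(0.8804) = 0.031845.
d = 0.222987 + 0.031845 = 0.254832.
Under a molecular clock d = 2μt, so t = d/(2μ) = 0.254832 / (2 × 0.015) = 8.49 Myr.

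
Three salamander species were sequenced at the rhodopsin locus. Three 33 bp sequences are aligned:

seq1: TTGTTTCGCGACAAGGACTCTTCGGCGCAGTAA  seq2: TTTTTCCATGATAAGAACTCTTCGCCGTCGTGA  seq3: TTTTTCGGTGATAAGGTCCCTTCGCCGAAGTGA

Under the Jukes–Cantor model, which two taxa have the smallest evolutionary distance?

seq1–seq2: 10/33 differ, p = 0.303, d = 0.388.
seq1–seq3: 10/33 differ, p = 0.303, d = 0.388.
seq2–seq3: 7/33 differ, p = 0.212, d = 0.249.
The smallest distance is between seq2 and seq3.

seq2 and seq3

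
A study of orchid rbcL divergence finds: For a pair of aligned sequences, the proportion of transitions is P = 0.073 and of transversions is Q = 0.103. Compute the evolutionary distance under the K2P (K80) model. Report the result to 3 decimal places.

0.201

Under the Kimura two-parameter model, d = −½ ln(1 − 2P − Q) − ¼ ln(1 − 2Q).
1 − 2P − Q = 0.751, giving −½ ln(0.751) = 0.143175.
1 − 2Q = 0.794, giving −¼ ln(0.794) = 0.057668.
d = 0.143175 + 0.057668 = 0.200843.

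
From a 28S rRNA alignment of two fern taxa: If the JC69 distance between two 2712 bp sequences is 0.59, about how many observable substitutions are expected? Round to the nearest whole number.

Invert JC69: p = (3/4)(1 − e^(−4d/3)) = 0.75 × (1 − e^(-0.786667)) = 0.75 × (1 − 0.455360) = 0.408480.
Expected differing sites = pL ≈ 0.408480 × 2712 = 1107.79776 ≈ 1108.

1108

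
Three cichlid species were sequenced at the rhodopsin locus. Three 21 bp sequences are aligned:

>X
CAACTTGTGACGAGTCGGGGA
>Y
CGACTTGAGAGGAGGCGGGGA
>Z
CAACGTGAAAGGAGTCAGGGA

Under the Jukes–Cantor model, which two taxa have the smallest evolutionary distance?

X and Y

X–Y: 4/21 differ, p = 0.190, d = 0.220.
X–Z: 5/21 differ, p = 0.238, d = 0.286.
Y–Z: 5/21 differ, p = 0.238, d = 0.286.
The smallest distance is between X and Y.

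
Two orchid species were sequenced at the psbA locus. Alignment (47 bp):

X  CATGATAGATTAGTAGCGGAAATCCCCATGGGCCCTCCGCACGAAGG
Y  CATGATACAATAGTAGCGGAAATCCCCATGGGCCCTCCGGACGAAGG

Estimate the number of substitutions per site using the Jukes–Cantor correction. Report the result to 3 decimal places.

The sequences differ at 3 of 47 sites (8, 10, 40), so p = 3/47 ≈ 0.06383.
d = −(3/4) ln(1 − 4p/3) = −0.75 ln(1 − 0.085107) = −0.75 ln(0.914893)
  = −0.75 × (-0.088948) = 0.066711 substitutions/site.

0.067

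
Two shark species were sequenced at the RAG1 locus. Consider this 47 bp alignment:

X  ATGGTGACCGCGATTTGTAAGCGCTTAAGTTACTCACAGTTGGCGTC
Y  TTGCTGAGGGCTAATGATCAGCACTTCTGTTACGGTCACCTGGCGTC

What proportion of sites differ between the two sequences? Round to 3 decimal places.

The sequences differ at 17 of 47 positions.
p = 17/47 = 0.361702… ≈ 0.362 (to 3 d.p.).

0.362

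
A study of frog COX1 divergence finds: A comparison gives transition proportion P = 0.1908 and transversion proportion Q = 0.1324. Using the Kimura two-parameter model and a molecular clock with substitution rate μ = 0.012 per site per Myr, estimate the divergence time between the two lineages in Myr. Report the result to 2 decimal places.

18.24

Under the Kimura two-parameter model, d = −½ ln(1 − 2P − Q) − ¼ ln(1 − 2Q).
1 − 2P − Q = 0.486, giving −½ ln(0.486) = 0.360773.
1 − 2Q = 0.7352, giving −¼ ln(0.7352) = 0.076903.
d = 0.360773 + 0.076903 = 0.437676.
Under a molecular clock d = 2μt, so t = d/(2μ) = 0.437676 / (2 × 0.012) = 18.24 Myr.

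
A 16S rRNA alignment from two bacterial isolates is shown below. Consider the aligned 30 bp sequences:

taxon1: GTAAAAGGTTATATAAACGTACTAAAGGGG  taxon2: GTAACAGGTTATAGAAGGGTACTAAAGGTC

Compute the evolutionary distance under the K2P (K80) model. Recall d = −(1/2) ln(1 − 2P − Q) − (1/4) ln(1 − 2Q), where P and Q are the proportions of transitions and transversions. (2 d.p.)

Of 30 sites, 1 differences are transitions and 5 are transversions, so P = 1/30 ≈ 0.033333 and Q = 5/30 ≈ 0.166667.
Under the Kimura two-parameter model, d = −½ ln(1 − 2P − Q) − ¼ ln(1 − 2Q).
1 − 2P − Q = 0.766667, giving −½ ln(0.766667) = 0.132851.
1 − 2Q = 0.666666, giving −¼ ln(0.666666) = 0.101367.
d = 0.132851 + 0.101367 = 0.234218.

0.23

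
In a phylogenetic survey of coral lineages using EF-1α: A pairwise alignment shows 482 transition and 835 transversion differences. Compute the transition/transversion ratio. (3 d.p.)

0.577

R = 482/835 = 0.577245… ≈ 0.577 (to 3 d.p.).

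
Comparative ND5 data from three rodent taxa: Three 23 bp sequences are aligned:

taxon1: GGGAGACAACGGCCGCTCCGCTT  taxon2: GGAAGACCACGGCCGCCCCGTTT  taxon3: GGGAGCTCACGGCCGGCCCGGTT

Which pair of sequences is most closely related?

taxon1 and taxon2

taxon1–taxon2: 4/23 differ, p = 0.174, d = 0.198.
taxon1–taxon3: 6/23 differ, p = 0.261, d = 0.321.
taxon2–taxon3: 5/23 differ, p = 0.217, d = 0.257.
The smallest distance is between taxon1 and taxon2.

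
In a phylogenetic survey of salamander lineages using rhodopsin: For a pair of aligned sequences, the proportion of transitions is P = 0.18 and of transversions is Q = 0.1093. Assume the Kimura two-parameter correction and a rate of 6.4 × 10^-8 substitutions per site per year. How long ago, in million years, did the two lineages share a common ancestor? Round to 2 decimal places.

Under the Kimura two-parameter model, d = −½ ln(1 − 2P − Q) − ¼ ln(1 − 2Q).
1 − 2P − Q = 0.5307, giving −½ ln(0.5307) = 0.316779.
1 − 2Q = 0.7814, giving −¼ ln(0.7814) = 0.061667.
d = 0.316779 + 0.061667 = 0.378446.
Under a molecular clock d = 2μt, so t = d/(2μ) = 0.378446 / (2 × 6.4 × 10^-8) = 2.96 million years.

2.96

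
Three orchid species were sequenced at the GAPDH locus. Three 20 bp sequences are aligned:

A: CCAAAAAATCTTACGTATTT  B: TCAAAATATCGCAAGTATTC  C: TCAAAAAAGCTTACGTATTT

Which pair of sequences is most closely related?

A and C

A–B: 6/20 differ, p = 0.300, d = 0.383.
A–C: 2/20 differ, p = 0.100, d = 0.107.
B–C: 6/20 differ, p = 0.300, d = 0.383.
The smallest distance is between A and C.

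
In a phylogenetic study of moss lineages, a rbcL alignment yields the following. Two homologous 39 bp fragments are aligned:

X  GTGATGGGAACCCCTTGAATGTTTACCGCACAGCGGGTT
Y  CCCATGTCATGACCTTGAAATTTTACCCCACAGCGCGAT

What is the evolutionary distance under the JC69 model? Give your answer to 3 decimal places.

The sequences differ at 13 of 39 sites, so p = 13/39 ≈ 0.333333.
d = −(3/4) ln(1 − 4p/3) = −0.75 ln(1 − 0.444444) = −0.75 ln(0.555556)
  = −0.75 × (-0.587786) = 0.440840 substitutions/site.

0.441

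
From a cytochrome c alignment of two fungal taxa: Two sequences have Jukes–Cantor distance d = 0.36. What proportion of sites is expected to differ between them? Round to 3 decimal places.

p = (3/4)(1 − e^(−4d/3)) = 0.75 × (1 − e^(-0.48)) = 0.75 × (1 − 0.618783) = 0.285913.

0.286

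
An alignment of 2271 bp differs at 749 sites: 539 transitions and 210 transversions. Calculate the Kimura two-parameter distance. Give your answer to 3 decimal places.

0.470

P = 539/2271 ≈ 0.23734 and Q = 210/2271 ≈ 0.09247.
Under the Kimura two-parameter model, d = −½ ln(1 − 2P − Q) − ¼ ln(1 − 2Q).
1 − 2P − Q = 0.43285, giving −½ ln(0.43285) = 0.418682.
1 − 2Q = 0.81506, giving −¼ ln(0.81506) = 0.051123.
d = 0.418682 + 0.051123 = 0.469805.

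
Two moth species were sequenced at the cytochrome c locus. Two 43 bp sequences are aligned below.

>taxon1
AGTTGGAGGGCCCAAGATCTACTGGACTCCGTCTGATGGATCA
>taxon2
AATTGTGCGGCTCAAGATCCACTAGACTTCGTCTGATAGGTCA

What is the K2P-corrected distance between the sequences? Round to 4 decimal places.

0.2956

Of 43 sites, 8 differences are transitions and 2 are transversions, so P = 8/43 ≈ 0.186047 and Q = 2/43 ≈ 0.046512.
Under the Kimura two-parameter model, d = −½ ln(1 − 2P − Q) − ¼ ln(1 − 2Q).
1 − 2P − Q = 0.581394, giving −½ ln(0.581394) = 0.271163.
1 − 2Q = 0.906976, giving −¼ ln(0.906976) = 0.024410.
d = 0.271163 + 0.024410 = 0.295573.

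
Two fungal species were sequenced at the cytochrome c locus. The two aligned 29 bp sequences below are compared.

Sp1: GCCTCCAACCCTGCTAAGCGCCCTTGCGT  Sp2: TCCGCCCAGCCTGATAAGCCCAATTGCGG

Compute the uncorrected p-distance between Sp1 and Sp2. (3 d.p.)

The sequences differ at 9 of 29 positions (sites 1, 4, 7, 9, 14, 20, 22, 23, 29).
p = 9/29 = 0.310344… ≈ 0.310 (to 3 d.p.).

0.310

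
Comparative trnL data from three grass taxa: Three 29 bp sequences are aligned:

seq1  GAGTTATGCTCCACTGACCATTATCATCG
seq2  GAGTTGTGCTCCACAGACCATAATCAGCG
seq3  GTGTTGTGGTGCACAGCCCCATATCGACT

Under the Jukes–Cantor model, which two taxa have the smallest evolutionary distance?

seq1 and seq2

seq1–seq2: 4/29 differ, p = 0.138, d = 0.152.
seq1–seq3: 11/29 differ, p = 0.379, d = 0.529.
seq2–seq3: 10/29 differ, p = 0.345, d = 0.462.
The smallest distance is between seq1 and seq2.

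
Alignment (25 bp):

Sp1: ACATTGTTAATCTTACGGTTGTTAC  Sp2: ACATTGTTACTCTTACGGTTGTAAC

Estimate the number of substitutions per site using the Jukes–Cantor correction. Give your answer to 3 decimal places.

The sequences differ at 2 of 25 sites (10, 23), so p = 2/25 = 0.08.
d = −(3/4) ln(1 − 4p/3) = −0.75 ln(1 − 0.106667) = −0.75 ln(0.893333)
  = −0.75 × (-0.112796) = 0.084597 substitutions/site.

0.085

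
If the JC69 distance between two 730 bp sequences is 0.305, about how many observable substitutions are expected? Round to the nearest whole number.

183

Invert JC69: p = (3/4)(1 − e^(−4d/3)) = 0.75 × (1 − e^(-0.406667)) = 0.75 × (1 − 0.665866) = 0.250601.
Expected differing sites = pL ≈ 0.250601 × 730 = 182.93873 ≈ 183.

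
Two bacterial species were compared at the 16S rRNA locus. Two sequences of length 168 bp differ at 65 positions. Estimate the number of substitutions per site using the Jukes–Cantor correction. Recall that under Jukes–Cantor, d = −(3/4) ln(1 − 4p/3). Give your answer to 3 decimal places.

p = 65/168 ≈ 0.386905.
d = −(3/4) ln(1 − 4p/3) = −0.75 ln(1 − 0.515873) = −0.75 ln(0.484127)
  = −0.75 × (-0.725408) = 0.544056 substitutions/site.

0.544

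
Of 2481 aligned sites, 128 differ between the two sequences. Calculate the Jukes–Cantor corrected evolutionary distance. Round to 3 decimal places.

p = 128/2481 ≈ 0.051592.
d = −(3/4) ln(1 − 4p/3) = −0.75 ln(1 − 0.068789) = −0.75 ln(0.931211)
  = −0.75 × (-0.071269) = 0.053452 substitutions/site.

0.053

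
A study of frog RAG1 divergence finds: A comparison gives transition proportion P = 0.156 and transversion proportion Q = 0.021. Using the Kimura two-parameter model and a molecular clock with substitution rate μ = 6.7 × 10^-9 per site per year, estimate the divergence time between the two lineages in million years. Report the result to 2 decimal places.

15.91

Under the Kimura two-parameter model, d = −½ ln(1 − 2P − Q) − ¼ ln(1 − 2Q).
1 − 2P − Q = 0.667, giving −½ ln(0.667) = 0.202483.
1 − 2Q = 0.958, giving −¼ ln(0.958) = 0.010727.
d = 0.202483 + 0.010727 = 0.213210.
Under a molecular clock d = 2μt, so t = d/(2μ) = 0.213210 / (2 × 6.7 × 10^-9) = 15.91 million years.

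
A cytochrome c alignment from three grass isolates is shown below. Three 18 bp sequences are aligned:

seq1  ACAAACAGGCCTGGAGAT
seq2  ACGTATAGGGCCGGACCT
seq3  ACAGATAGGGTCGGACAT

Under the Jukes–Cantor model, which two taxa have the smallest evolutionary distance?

seq1–seq2: 7/18 differ, p = 0.389, d = 0.548.
seq1–seq3: 6/18 differ, p = 0.333, d = 0.441.
seq2–seq3: 4/18 differ, p = 0.222, d = 0.264.
The smallest distance is between seq2 and seq3.

seq2 and seq3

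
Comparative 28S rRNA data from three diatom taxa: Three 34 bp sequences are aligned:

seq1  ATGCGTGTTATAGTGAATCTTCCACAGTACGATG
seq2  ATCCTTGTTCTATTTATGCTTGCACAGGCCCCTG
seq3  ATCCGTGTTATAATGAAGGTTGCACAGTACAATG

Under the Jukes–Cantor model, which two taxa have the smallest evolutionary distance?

seq1–seq2: 12/34 differ, p = 0.353, d = 0.477.
seq1–seq3: 6/34 differ, p = 0.176, d = 0.201.
seq2–seq3: 10/34 differ, p = 0.294, d = 0.373.
The smallest distance is between seq1 and seq3.

seq1 and seq3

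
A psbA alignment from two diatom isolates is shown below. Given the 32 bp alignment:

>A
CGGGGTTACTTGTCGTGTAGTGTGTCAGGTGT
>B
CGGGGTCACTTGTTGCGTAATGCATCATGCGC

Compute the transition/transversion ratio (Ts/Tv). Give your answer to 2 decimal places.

8.00

Transitions are A↔G and C↔T; transversions are all other mismatches.
Transitions: 8. Transversions: 1.
R = 8/1 = 8.00.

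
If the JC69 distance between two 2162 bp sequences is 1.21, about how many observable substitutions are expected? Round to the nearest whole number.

1298

Invert JC69: p = (3/4)(1 − e^(−4d/3)) = 0.75 × (1 − e^(-1.613333)) = 0.75 × (1 − 0.199222) = 0.600584.
Expected differing sites = pL ≈ 0.600584 × 2162 = 1298.462608 ≈ 1298.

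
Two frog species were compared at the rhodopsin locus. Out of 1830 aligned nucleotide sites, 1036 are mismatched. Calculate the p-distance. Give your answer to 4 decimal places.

p = 1036/1830 = 0.566120… ≈ 0.5661 (to 4 d.p.).

0.5661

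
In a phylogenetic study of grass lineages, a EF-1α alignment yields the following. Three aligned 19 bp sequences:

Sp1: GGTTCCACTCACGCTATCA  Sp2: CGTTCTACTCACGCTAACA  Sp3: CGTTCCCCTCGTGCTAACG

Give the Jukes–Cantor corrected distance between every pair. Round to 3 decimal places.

Sp1–Sp2: 3/19 sites differ → p ≈ 0.157895, d = −0.75 ln(1 − 0.210527) = 0.177292 ≈ 0.177.
Sp1–Sp3: 6/19 sites differ → p ≈ 0.315789, d = −0.75 ln(1 − 0.421052) = 0.409907 ≈ 0.410.
Sp2–Sp3: 5/19 sites differ → p ≈ 0.263158, d = −0.75 ln(1 − 0.350877) = 0.324100 ≈ 0.324.

d(Sp1,Sp2) = 0.177, d(Sp1,Sp3) = 0.410, d(Sp2,Sp3) = 0.324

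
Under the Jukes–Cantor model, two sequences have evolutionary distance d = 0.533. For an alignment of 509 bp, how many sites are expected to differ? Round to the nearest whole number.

Invert JC69: p = (3/4)(1 − e^(−4d/3)) = 0.75 × (1 − e^(-0.710667)) = 0.75 × (1 − 0.491316) = 0.381513.
Expected differing sites = pL ≈ 0.381513 × 509 = 194.190117 ≈ 194.

194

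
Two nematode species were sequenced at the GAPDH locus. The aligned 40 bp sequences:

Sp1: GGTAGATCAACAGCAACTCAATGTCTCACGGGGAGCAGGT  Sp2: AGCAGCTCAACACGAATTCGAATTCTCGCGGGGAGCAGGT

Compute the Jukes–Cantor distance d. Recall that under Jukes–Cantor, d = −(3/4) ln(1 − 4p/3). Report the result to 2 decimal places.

0.30

The sequences differ at 10 of 40 sites (1, 3, 6, 13, 14, 17, 20, 22, 23, 28), so p = 10/40 = 0.25.
d = −(3/4) ln(1 − 4p/3) = −0.75 ln(1 − 0.333333) = −0.75 ln(0.666667)
  = −0.75 × (-0.405465) = 0.304099 substitutions/site.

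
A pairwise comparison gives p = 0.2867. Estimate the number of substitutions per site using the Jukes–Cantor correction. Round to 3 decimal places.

d = −(3/4) ln(1 − 4p/3) = −0.75 ln(1 − 0.382267) = −0.75 ln(0.617733)
  = −0.75 × (-0.481699) = 0.361274 substitutions/site.

0.361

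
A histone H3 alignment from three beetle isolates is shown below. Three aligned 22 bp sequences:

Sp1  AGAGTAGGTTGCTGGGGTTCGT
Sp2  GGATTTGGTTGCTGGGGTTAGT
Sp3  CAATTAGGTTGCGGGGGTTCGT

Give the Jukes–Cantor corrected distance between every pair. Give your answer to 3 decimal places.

Sp1–Sp2: 4/22 sites differ → p ≈ 0.181818, d = −0.75 ln(1 − 0.242424) = 0.208224 ≈ 0.208.
Sp1–Sp3: 4/22 sites differ → p ≈ 0.181818, d = −0.75 ln(1 − 0.242424) = 0.208224 ≈ 0.208.
Sp2–Sp3: 5/22 sites differ → p ≈ 0.227273, d = −0.75 ln(1 − 0.303031) = 0.270761 ≈ 0.271.

d(Sp1,Sp2) = 0.208, d(Sp1,Sp3) = 0.208, d(Sp2,Sp3) = 0.271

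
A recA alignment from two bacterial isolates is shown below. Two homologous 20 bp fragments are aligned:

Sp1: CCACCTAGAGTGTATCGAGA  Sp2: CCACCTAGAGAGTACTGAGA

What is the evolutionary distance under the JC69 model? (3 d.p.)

0.167

The sequences differ at 3 of 20 sites (11, 15, 16), so p = 3/20 = 0.15.
d = −(3/4) ln(1 − 4p/3) = −0.75 ln(1 − 0.2) = −0.75 ln(0.8)
  = −0.75 × (-0.223144) = 0.167358 substitutions/site.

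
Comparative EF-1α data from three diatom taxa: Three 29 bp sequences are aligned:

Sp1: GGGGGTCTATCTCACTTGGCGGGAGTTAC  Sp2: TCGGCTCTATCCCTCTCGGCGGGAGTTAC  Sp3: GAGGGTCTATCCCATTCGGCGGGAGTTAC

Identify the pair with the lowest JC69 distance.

Sp1 and Sp3

Sp1–Sp2: 6/29 differ, p = 0.207, d = 0.242.
Sp1–Sp3: 4/29 differ, p = 0.138, d = 0.152.
Sp2–Sp3: 5/29 differ, p = 0.172, d = 0.196.
The smallest distance is between Sp1 and Sp3.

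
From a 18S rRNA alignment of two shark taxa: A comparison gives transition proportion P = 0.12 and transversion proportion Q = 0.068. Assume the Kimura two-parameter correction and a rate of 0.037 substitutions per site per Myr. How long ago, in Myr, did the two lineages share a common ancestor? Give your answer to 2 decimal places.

Under the Kimura two-parameter model, d = −½ ln(1 − 2P − Q) − ¼ ln(1 − 2Q).
1 − 2P − Q = 0.692, giving −½ ln(0.692) = 0.184085.
1 − 2Q = 0.864, giving −¼ ln(0.864) = 0.036546.
d = 0.184085 + 0.036546 = 0.220631.
Under a molecular clock d = 2μt, so t = d/(2μ) = 0.220631 / (2 × 0.037) = 2.98 Myr.

2.98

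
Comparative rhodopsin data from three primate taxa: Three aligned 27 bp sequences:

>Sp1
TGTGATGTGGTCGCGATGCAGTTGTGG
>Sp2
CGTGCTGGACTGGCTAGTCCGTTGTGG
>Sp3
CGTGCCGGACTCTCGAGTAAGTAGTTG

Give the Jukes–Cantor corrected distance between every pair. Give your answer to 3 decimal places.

d(Sp1,Sp2) = 0.511, d(Sp1,Sp3) = 0.673, d(Sp2,Sp3) = 0.377

Sp1–Sp2: 10/27 sites differ → p ≈ 0.37037, d = −0.75 ln(1 − 0.493827) = 0.510658 ≈ 0.511.
Sp1–Sp3: 12/27 sites differ → p ≈ 0.444444, d = −0.75 ln(1 − 0.592592) = 0.673455 ≈ 0.673.
Sp2–Sp3: 8/27 sites differ → p ≈ 0.296296, d = −0.75 ln(1 − 0.395061) = 0.376971 ≈ 0.377.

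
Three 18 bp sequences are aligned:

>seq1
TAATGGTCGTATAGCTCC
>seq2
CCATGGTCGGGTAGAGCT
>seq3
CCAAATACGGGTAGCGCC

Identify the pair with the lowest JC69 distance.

seq2 and seq3

seq1–seq2: 7/18 differ, p = 0.389, d = 0.548.
seq1–seq3: 9/18 differ, p = 0.500, d = 0.824.
seq2–seq3: 6/18 differ, p = 0.333, d = 0.441.
The smallest distance is between seq2 and seq3.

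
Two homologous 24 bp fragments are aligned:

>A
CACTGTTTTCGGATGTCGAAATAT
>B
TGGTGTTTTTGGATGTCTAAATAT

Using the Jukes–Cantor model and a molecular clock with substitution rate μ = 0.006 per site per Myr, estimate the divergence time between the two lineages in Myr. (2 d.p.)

20.34

The sequences differ at 5 of 24 sites (1, 2, 3, 10, 18), so p = 5/24 ≈ 0.208333.
d = −(3/4) ln(1 − 4p/3) = −0.75 ln(1 − 0.277777) = −0.75 ln(0.722223)
  = −0.75 × (-0.325421) = 0.244066 substitutions/site.
Under a molecular clock d = 2μt, so t = d/(2μ) = 0.244066 / (2 × 0.006) = 20.34 Myr.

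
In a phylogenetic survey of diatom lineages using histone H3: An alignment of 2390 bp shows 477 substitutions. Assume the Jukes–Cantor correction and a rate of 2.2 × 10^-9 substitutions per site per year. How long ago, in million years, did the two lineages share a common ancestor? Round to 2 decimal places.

p = 477/2390 ≈ 0.199582.
d = −(3/4) ln(1 − 4p/3) = −0.75 ln(1 − 0.266109) = −0.75 ln(0.733891)
  = −0.75 × (-0.309395) = 0.232046 substitutions/site.
Under a molecular clock d = 2μt, so t = d/(2μ) = 0.232046 / (2 × 2.2 × 10^-9) = 52.74 million years.

52.74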